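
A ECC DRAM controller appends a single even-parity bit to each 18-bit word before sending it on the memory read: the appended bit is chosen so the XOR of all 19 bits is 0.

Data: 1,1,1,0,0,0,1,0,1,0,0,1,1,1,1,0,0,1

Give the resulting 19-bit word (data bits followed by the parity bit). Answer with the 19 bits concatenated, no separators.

1110001010011110010

XOR of the 18 data bits: 1⊕1⊕1⊕0⊕0⊕0⊕1⊕0⊕1⊕0⊕0⊕1⊕1⊕1⊕1⊕0⊕0⊕1 = 0
Parity bit = 0 (so all 19 bits XOR to 0).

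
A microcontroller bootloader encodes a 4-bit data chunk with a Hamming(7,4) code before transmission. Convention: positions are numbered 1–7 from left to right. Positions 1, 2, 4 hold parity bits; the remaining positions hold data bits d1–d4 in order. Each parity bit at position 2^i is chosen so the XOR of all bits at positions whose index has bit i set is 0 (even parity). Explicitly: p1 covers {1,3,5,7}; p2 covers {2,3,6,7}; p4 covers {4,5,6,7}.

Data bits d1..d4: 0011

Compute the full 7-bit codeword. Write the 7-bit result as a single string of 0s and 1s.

1000011

Place data at non-parity positions: p1 p2 0 p4 0 1 1
p1 (pos 1,3,5,7): XOR of data positions = 0⊕0⊕1 = 1
p2 (pos 2,3,6,7): XOR of data positions = 0⊕1⊕1 = 0
p4 (pos 4,5,6,7): XOR of data positions = 0⊕1⊕1 = 0
Codeword: 1000011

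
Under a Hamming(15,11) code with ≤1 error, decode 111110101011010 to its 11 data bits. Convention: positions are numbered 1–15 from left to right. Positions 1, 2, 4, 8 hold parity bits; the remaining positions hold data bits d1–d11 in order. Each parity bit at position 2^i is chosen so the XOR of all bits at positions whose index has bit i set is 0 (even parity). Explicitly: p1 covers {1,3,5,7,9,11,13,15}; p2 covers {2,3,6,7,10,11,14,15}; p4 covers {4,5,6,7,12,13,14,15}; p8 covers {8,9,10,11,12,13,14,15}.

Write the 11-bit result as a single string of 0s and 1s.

s1 (pos 1,3,5,7,9,11,13,15): 1⊕1⊕1⊕1⊕1⊕1⊕0⊕0 = 0
s2 (pos 2,3,6,7,10,11,14,15): 1⊕1⊕0⊕1⊕0⊕1⊕1⊕0 = 1
s4 (pos 4,5,6,7,12,13,14,15): 1⊕1⊕0⊕1⊕1⊕0⊕1⊕0 = 1
s8 (pos 8,9,10,11,12,13,14,15): 0⊕1⊕0⊕1⊕1⊕0⊕1⊕0 = 0
Syndrome s8…s1 = 0110 → error at position 6.
Flip position 6: 111110101011010 → 111111101011010
Read data bits from positions 3,5,6,7,9,10,11,12,13,14,15: 11111011010

11111011010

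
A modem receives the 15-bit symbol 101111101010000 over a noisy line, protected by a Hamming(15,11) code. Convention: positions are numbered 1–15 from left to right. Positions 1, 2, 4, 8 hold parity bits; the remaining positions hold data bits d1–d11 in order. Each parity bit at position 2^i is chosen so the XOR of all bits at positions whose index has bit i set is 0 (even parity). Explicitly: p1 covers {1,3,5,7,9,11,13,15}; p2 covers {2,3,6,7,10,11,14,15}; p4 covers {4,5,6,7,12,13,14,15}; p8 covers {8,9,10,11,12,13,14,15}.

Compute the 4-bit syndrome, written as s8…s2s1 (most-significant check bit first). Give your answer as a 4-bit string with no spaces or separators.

s1 (pos 1,3,5,7,9,11,13,15): 1⊕1⊕1⊕1⊕1⊕1⊕0⊕0 = 0
s2 (pos 2,3,6,7,10,11,14,15): 0⊕1⊕1⊕1⊕0⊕1⊕0⊕0 = 0
s4 (pos 4,5,6,7,12,13,14,15): 1⊕1⊕1⊕1⊕0⊕0⊕0⊕0 = 0
s8 (pos 8,9,10,11,12,13,14,15): 0⊕1⊕0⊕1⊕0⊕0⊕0⊕0 = 0
Syndrome s8…s1 = 0000 → no error.

0000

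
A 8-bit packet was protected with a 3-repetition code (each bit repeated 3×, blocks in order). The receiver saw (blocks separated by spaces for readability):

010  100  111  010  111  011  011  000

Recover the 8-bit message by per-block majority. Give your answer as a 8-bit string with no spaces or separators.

Block 1 (010): 1 one → 0
Block 2 (100): 1 one → 0
Block 3 (111): 3 ones → 1
Block 4 (010): 1 one → 0
Block 5 (111): 3 ones → 1
Block 6 (011): 2 ones → 1
Block 7 (011): 2 ones → 1
Block 8 (000): 0 ones → 0

00101110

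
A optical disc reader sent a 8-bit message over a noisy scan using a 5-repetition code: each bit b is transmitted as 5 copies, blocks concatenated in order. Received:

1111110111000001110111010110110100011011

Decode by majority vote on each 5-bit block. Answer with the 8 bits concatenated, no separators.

11011101

Block 1 (11111): 5 ones → 1
Block 2 (10111): 4 ones → 1
Block 3 (00000): 0 ones → 0
Block 4 (11101): 4 ones → 1
Block 5 (11010): 3 ones → 1
Block 6 (11011): 4 ones → 1
Block 7 (01000): 1 one → 0
Block 8 (11011): 4 ones → 1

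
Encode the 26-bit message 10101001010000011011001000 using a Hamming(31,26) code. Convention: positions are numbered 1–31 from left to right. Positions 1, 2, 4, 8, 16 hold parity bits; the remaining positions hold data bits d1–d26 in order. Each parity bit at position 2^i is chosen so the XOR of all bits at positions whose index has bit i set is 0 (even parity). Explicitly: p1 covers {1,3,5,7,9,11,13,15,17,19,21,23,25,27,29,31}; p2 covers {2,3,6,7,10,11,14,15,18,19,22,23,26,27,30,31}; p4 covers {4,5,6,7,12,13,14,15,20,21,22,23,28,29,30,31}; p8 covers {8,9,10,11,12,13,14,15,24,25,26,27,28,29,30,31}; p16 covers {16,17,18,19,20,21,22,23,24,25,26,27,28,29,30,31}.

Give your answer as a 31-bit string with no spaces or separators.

Place data at non-parity positions: p1 p2 1 p4 0 1 0 p8 1 0 0 1 0 1 0 p16 0 0 0 0 1 1 0 1 1 0 0 1 0 0 0
p1 (pos 1,3,5,7,9,11,13,15,17,19,21,23,25,27,29,31): XOR of data positions = 1⊕0⊕0⊕1⊕0⊕0⊕0⊕0⊕0⊕1⊕0⊕1⊕0⊕0⊕0 = 0
p2 (pos 2,3,6,7,10,11,14,15,18,19,22,23,26,27,30,31): XOR of data positions = 1⊕1⊕0⊕0⊕0⊕1⊕0⊕0⊕0⊕1⊕0⊕0⊕0⊕0⊕0 = 0
p4 (pos 4,5,6,7,12,13,14,15,20,21,22,23,28,29,30,31): XOR of data positions = 0⊕1⊕0⊕1⊕0⊕1⊕0⊕0⊕1⊕1⊕0⊕1⊕0⊕0⊕0 = 0
p8 (pos 8,9,10,11,12,13,14,15,24,25,26,27,28,29,30,31): XOR of data positions = 1⊕0⊕0⊕1⊕0⊕1⊕0⊕1⊕1⊕0⊕0⊕1⊕0⊕0⊕0 = 0
p16 (pos 16,17,18,19,20,21,22,23,24,25,26,27,28,29,30,31): XOR of data positions = 0⊕0⊕0⊕0⊕1⊕1⊕0⊕1⊕1⊕0⊕0⊕1⊕0⊕0⊕0 = 1
Codeword: 0010010010010101000011011001000

0010010010010101000011011001000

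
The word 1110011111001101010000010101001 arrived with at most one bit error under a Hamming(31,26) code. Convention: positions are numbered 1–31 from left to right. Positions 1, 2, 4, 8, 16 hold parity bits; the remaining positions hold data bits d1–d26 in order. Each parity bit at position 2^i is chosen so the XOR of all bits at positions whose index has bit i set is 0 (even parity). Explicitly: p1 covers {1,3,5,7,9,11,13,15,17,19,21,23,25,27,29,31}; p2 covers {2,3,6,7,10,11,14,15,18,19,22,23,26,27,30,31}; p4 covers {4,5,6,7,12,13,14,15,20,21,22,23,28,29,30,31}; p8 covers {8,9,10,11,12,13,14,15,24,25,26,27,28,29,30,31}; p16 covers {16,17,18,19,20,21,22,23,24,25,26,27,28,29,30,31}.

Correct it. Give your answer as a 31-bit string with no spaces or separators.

s1 (pos 1,3,5,7,9,11,13,15,17,19,21,23,25,27,29,31): 1⊕1⊕0⊕1⊕1⊕0⊕1⊕0⊕0⊕0⊕0⊕0⊕0⊕0⊕0⊕1 = 0
s2 (pos 2,3,6,7,10,11,14,15,18,19,22,23,26,27,30,31): 1⊕1⊕1⊕1⊕1⊕0⊕1⊕0⊕1⊕0⊕0⊕0⊕1⊕0⊕0⊕1 = 1
s4 (pos 4,5,6,7,12,13,14,15,20,21,22,23,28,29,30,31): 0⊕0⊕1⊕1⊕0⊕1⊕1⊕0⊕0⊕0⊕0⊕0⊕1⊕0⊕0⊕1 = 0
s8 (pos 8,9,10,11,12,13,14,15,24,25,26,27,28,29,30,31): 1⊕1⊕1⊕0⊕0⊕1⊕1⊕0⊕1⊕0⊕1⊕0⊕1⊕0⊕0⊕1 = 1
s16 (pos 16,17,18,19,20,21,22,23,24,25,26,27,28,29,30,31): 1⊕0⊕1⊕0⊕0⊕0⊕0⊕0⊕1⊕0⊕1⊕0⊕1⊕0⊕0⊕1 = 0
Syndrome s16…s1 = 01010 → error at position 10.
Flip position 10: 1110011111001101010000010101001 → 1110011110001101010000010101001

1110011110001101010000010101001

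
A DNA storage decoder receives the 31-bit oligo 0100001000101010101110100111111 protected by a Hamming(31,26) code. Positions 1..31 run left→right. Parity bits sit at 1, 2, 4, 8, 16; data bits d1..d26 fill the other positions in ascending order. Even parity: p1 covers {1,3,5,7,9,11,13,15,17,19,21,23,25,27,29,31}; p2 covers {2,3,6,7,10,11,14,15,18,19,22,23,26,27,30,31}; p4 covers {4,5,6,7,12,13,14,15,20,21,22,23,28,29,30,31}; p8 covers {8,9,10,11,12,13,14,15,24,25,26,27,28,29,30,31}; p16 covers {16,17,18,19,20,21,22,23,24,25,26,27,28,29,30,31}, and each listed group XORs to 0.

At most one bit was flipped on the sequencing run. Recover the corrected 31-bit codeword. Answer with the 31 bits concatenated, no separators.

s1 (pos 1,3,5,7,9,11,13,15,17,19,21,23,25,27,29,31): 0⊕0⊕0⊕1⊕0⊕1⊕1⊕1⊕1⊕1⊕1⊕1⊕0⊕1⊕1⊕1 = 1
s2 (pos 2,3,6,7,10,11,14,15,18,19,22,23,26,27,30,31): 1⊕0⊕0⊕1⊕0⊕1⊕0⊕1⊕0⊕1⊕0⊕1⊕1⊕1⊕1⊕1 = 0
s4 (pos 4,5,6,7,12,13,14,15,20,21,22,23,28,29,30,31): 0⊕0⊕0⊕1⊕0⊕1⊕0⊕1⊕1⊕1⊕0⊕1⊕1⊕1⊕1⊕1 = 0
s8 (pos 8,9,10,11,12,13,14,15,24,25,26,27,28,29,30,31): 0⊕0⊕0⊕1⊕0⊕1⊕0⊕1⊕0⊕0⊕1⊕1⊕1⊕1⊕1⊕1 = 1
s16 (pos 16,17,18,19,20,21,22,23,24,25,26,27,28,29,30,31): 0⊕1⊕0⊕1⊕1⊕1⊕0⊕1⊕0⊕0⊕1⊕1⊕1⊕1⊕1⊕1 = 1
Syndrome s16…s1 = 11001 → error at position 25.
Flip position 25: 0100001000101010101110100111111 → 0100001000101010101110101111111

0100001000101010101110101111111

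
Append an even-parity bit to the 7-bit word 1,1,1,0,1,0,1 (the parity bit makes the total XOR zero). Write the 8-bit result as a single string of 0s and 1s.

XOR of the 7 data bits: 1⊕1⊕1⊕0⊕1⊕0⊕1 = 1
Parity bit = 1 (so all 8 bits XOR to 0).

11101011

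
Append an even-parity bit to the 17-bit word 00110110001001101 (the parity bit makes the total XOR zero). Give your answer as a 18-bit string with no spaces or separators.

XOR of the 17 data bits: 0⊕0⊕1⊕1⊕0⊕1⊕1⊕0⊕0⊕0⊕1⊕0⊕0⊕1⊕1⊕0⊕1 = 0
Parity bit = 0 (so all 18 bits XOR to 0).

001101100010011010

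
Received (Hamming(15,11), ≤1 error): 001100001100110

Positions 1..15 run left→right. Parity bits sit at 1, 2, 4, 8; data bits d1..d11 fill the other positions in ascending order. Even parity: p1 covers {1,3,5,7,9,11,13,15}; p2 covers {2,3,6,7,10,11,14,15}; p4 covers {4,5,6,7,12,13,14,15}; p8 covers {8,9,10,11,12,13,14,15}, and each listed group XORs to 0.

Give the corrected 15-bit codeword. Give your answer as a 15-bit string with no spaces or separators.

001100101100110

s1 (pos 1,3,5,7,9,11,13,15): 0⊕1⊕0⊕0⊕1⊕0⊕1⊕0 = 1
s2 (pos 2,3,6,7,10,11,14,15): 0⊕1⊕0⊕0⊕1⊕0⊕1⊕0 = 1
s4 (pos 4,5,6,7,12,13,14,15): 1⊕0⊕0⊕0⊕0⊕1⊕1⊕0 = 1
s8 (pos 8,9,10,11,12,13,14,15): 0⊕1⊕1⊕0⊕0⊕1⊕1⊕0 = 0
Syndrome s8…s1 = 0111 → error at position 7.
Flip position 7: 001100001100110 → 001100101100110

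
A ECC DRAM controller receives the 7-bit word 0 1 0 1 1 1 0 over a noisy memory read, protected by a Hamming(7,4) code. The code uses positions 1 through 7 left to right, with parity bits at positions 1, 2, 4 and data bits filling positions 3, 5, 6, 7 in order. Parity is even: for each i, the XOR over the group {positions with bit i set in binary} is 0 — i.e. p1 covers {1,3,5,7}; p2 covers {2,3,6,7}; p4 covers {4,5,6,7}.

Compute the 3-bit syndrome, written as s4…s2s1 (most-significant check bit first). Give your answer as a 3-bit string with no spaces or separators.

s1 (pos 1,3,5,7): 0⊕0⊕1⊕0 = 1
s2 (pos 2,3,6,7): 1⊕0⊕1⊕0 = 0
s4 (pos 4,5,6,7): 1⊕1⊕1⊕0 = 1
Syndrome s4…s1 = 101 → error at position 5.

101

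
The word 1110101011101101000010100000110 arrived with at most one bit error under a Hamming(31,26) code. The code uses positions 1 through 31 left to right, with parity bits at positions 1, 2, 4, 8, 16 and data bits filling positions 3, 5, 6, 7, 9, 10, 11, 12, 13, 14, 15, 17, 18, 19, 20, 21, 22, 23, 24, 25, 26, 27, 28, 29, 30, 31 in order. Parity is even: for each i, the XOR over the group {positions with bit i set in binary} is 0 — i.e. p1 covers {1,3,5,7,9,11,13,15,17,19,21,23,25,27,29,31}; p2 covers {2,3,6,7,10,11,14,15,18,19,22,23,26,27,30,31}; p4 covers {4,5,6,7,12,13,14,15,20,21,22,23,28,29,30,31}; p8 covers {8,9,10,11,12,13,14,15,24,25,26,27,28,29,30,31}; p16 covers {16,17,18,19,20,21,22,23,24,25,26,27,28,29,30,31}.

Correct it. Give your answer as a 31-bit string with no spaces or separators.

1110101011101101000010110000110

s1 (pos 1,3,5,7,9,11,13,15,17,19,21,23,25,27,29,31): 1⊕1⊕1⊕1⊕1⊕1⊕1⊕0⊕0⊕0⊕1⊕1⊕0⊕0⊕1⊕0 = 0
s2 (pos 2,3,6,7,10,11,14,15,18,19,22,23,26,27,30,31): 1⊕1⊕0⊕1⊕1⊕1⊕1⊕0⊕0⊕0⊕0⊕1⊕0⊕0⊕1⊕0 = 0
s4 (pos 4,5,6,7,12,13,14,15,20,21,22,23,28,29,30,31): 0⊕1⊕0⊕1⊕0⊕1⊕1⊕0⊕0⊕1⊕0⊕1⊕0⊕1⊕1⊕0 = 0
s8 (pos 8,9,10,11,12,13,14,15,24,25,26,27,28,29,30,31): 0⊕1⊕1⊕1⊕0⊕1⊕1⊕0⊕0⊕0⊕0⊕0⊕0⊕1⊕1⊕0 = 1
s16 (pos 16,17,18,19,20,21,22,23,24,25,26,27,28,29,30,31): 1⊕0⊕0⊕0⊕0⊕1⊕0⊕1⊕0⊕0⊕0⊕0⊕0⊕1⊕1⊕0 = 1
Syndrome s16…s1 = 11000 → error at position 24.
Flip position 24: 1110101011101101000010100000110 → 1110101011101101000010110000110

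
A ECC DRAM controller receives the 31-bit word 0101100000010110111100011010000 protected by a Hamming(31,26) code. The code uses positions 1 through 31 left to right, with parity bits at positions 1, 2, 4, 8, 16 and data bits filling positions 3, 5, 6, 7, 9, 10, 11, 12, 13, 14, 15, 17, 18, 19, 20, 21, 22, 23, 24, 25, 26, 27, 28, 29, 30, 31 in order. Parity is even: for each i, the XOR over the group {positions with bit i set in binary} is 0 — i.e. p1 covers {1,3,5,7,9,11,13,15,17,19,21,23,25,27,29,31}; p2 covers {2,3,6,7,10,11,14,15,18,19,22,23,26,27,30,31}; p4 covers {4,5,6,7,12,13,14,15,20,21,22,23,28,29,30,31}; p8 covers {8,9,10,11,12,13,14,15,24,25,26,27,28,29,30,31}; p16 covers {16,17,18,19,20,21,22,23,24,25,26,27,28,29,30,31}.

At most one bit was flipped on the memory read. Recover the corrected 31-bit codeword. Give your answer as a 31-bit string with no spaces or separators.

s1 (pos 1,3,5,7,9,11,13,15,17,19,21,23,25,27,29,31): 0⊕0⊕1⊕0⊕0⊕0⊕0⊕1⊕1⊕1⊕0⊕0⊕1⊕1⊕0⊕0 = 0
s2 (pos 2,3,6,7,10,11,14,15,18,19,22,23,26,27,30,31): 1⊕0⊕0⊕0⊕0⊕0⊕1⊕1⊕1⊕1⊕0⊕0⊕0⊕1⊕0⊕0 = 0
s4 (pos 4,5,6,7,12,13,14,15,20,21,22,23,28,29,30,31): 1⊕1⊕0⊕0⊕1⊕0⊕1⊕1⊕1⊕0⊕0⊕0⊕0⊕0⊕0⊕0 = 0
s8 (pos 8,9,10,11,12,13,14,15,24,25,26,27,28,29,30,31): 0⊕0⊕0⊕0⊕1⊕0⊕1⊕1⊕1⊕1⊕0⊕1⊕0⊕0⊕0⊕0 = 0
s16 (pos 16,17,18,19,20,21,22,23,24,25,26,27,28,29,30,31): 0⊕1⊕1⊕1⊕1⊕0⊕0⊕0⊕1⊕1⊕0⊕1⊕0⊕0⊕0⊕0 = 1
Syndrome s16…s1 = 10000 → error at position 16.
Flip position 16: 0101100000010110111100011010000 → 0101100000010111111100011010000

0101100000010111111100011010000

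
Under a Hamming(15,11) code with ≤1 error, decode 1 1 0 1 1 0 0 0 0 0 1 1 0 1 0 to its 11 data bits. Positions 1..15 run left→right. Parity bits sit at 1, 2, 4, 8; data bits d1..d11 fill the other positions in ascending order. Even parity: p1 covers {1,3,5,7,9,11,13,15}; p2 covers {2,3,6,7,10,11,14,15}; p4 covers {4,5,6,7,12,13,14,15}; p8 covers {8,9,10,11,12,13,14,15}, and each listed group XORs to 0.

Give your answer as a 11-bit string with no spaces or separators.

s1 (pos 1,3,5,7,9,11,13,15): 1⊕0⊕1⊕0⊕0⊕1⊕0⊕0 = 1
s2 (pos 2,3,6,7,10,11,14,15): 1⊕0⊕0⊕0⊕0⊕1⊕1⊕0 = 1
s4 (pos 4,5,6,7,12,13,14,15): 1⊕1⊕0⊕0⊕1⊕0⊕1⊕0 = 0
s8 (pos 8,9,10,11,12,13,14,15): 0⊕0⊕0⊕1⊕1⊕0⊕1⊕0 = 1
Syndrome s8…s1 = 1011 → error at position 11.
Flip position 11: 110110000011010 → 110110000001010
Read data bits from positions 3,5,6,7,9,10,11,12,13,14,15: 01000001010

01000001010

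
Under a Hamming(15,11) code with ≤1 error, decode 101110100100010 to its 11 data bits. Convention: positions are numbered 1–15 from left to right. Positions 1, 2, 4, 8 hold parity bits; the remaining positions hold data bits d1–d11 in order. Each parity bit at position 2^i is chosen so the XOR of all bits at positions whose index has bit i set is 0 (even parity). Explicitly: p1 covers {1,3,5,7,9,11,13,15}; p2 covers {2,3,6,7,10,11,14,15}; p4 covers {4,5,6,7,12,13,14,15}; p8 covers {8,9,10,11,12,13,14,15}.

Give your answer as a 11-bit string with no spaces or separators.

11010100010

s1 (pos 1,3,5,7,9,11,13,15): 1⊕1⊕1⊕1⊕0⊕0⊕0⊕0 = 0
s2 (pos 2,3,6,7,10,11,14,15): 0⊕1⊕0⊕1⊕1⊕0⊕1⊕0 = 0
s4 (pos 4,5,6,7,12,13,14,15): 1⊕1⊕0⊕1⊕0⊕0⊕1⊕0 = 0
s8 (pos 8,9,10,11,12,13,14,15): 0⊕0⊕1⊕0⊕0⊕0⊕1⊕0 = 0
Syndrome s8…s1 = 0000 → no error.
Read data bits from positions 3,5,6,7,9,10,11,12,13,14,15: 11010100010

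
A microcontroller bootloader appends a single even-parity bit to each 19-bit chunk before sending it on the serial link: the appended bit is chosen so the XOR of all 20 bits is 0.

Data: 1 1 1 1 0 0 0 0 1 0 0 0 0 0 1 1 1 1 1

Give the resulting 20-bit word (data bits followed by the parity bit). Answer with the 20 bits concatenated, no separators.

11110000100000111110

XOR of the 19 data bits: 1⊕1⊕1⊕1⊕0⊕0⊕0⊕0⊕1⊕0⊕0⊕0⊕0⊕0⊕1⊕1⊕1⊕1⊕1 = 0
Parity bit = 0 (so all 20 bits XOR to 0).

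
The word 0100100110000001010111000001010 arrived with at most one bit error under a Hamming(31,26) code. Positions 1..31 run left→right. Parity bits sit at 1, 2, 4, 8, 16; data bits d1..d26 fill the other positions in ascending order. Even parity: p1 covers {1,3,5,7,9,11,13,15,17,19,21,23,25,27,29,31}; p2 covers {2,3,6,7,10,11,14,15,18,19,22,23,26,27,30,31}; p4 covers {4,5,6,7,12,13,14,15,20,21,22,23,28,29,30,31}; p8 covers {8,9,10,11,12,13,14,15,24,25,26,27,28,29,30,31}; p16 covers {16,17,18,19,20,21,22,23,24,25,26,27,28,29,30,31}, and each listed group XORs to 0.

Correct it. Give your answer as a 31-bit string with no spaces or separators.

0100100110000001110111000001010

s1 (pos 1,3,5,7,9,11,13,15,17,19,21,23,25,27,29,31): 0⊕0⊕1⊕0⊕1⊕0⊕0⊕0⊕0⊕0⊕1⊕0⊕0⊕0⊕0⊕0 = 1
s2 (pos 2,3,6,7,10,11,14,15,18,19,22,23,26,27,30,31): 1⊕0⊕0⊕0⊕0⊕0⊕0⊕0⊕1⊕0⊕1⊕0⊕0⊕0⊕1⊕0 = 0
s4 (pos 4,5,6,7,12,13,14,15,20,21,22,23,28,29,30,31): 0⊕1⊕0⊕0⊕0⊕0⊕0⊕0⊕1⊕1⊕1⊕0⊕1⊕0⊕1⊕0 = 0
s8 (pos 8,9,10,11,12,13,14,15,24,25,26,27,28,29,30,31): 1⊕1⊕0⊕0⊕0⊕0⊕0⊕0⊕0⊕0⊕0⊕0⊕1⊕0⊕1⊕0 = 0
s16 (pos 16,17,18,19,20,21,22,23,24,25,26,27,28,29,30,31): 1⊕0⊕1⊕0⊕1⊕1⊕1⊕0⊕0⊕0⊕0⊕0⊕1⊕0⊕1⊕0 = 1
Syndrome s16…s1 = 10001 → error at position 17.
Flip position 17: 0100100110000001010111000001010 → 0100100110000001110111000001010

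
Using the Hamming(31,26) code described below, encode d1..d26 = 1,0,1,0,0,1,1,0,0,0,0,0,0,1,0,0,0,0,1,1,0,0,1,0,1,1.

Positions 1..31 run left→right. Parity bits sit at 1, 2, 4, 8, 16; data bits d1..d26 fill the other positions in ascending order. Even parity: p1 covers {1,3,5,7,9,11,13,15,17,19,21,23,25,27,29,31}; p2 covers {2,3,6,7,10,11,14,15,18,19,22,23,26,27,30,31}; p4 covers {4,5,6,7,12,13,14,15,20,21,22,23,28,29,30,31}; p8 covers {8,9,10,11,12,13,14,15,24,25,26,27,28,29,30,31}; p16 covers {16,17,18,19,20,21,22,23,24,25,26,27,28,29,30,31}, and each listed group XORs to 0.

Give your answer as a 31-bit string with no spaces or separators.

1110010101100000001000011001011

Place data at non-parity positions: p1 p2 1 p4 0 1 0 p8 0 1 1 0 0 0 0 p16 0 0 1 0 0 0 0 1 1 0 0 1 0 1 1
p1 (pos 1,3,5,7,9,11,13,15,17,19,21,23,25,27,29,31): XOR of data positions = 1⊕0⊕0⊕0⊕1⊕0⊕0⊕0⊕1⊕0⊕0⊕1⊕0⊕0⊕1 = 1
p2 (pos 2,3,6,7,10,11,14,15,18,19,22,23,26,27,30,31): XOR of data positions = 1⊕1⊕0⊕1⊕1⊕0⊕0⊕0⊕1⊕0⊕0⊕0⊕0⊕1⊕1 = 1
p4 (pos 4,5,6,7,12,13,14,15,20,21,22,23,28,29,30,31): XOR of data positions = 0⊕1⊕0⊕0⊕0⊕0⊕0⊕0⊕0⊕0⊕0⊕1⊕0⊕1⊕1 = 0
p8 (pos 8,9,10,11,12,13,14,15,24,25,26,27,28,29,30,31): XOR of data positions = 0⊕1⊕1⊕0⊕0⊕0⊕0⊕1⊕1⊕0⊕0⊕1⊕0⊕1⊕1 = 1
p16 (pos 16,17,18,19,20,21,22,23,24,25,26,27,28,29,30,31): XOR of data positions = 0⊕0⊕1⊕0⊕0⊕0⊕0⊕1⊕1⊕0⊕0⊕1⊕0⊕1⊕1 = 0
Codeword: 1110010101100000001000011001011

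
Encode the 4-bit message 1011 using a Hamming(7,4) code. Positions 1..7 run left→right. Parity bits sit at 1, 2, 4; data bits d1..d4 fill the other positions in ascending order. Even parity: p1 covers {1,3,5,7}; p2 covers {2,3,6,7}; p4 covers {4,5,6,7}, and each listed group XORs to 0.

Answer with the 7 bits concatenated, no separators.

0110011

Place data at non-parity positions: p1 p2 1 p4 0 1 1
p1 (pos 1,3,5,7): XOR of data positions = 1⊕0⊕1 = 0
p2 (pos 2,3,6,7): XOR of data positions = 1⊕1⊕1 = 1
p4 (pos 4,5,6,7): XOR of data positions = 0⊕1⊕1 = 0
Codeword: 0110011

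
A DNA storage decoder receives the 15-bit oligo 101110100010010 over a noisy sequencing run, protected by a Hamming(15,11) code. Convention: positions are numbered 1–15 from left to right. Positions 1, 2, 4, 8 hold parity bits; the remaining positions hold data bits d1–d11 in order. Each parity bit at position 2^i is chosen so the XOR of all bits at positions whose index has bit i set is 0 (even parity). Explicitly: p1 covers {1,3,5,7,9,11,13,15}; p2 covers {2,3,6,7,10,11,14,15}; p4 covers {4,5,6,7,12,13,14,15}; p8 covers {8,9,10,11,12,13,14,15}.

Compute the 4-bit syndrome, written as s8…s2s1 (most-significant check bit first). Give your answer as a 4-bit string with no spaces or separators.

s1 (pos 1,3,5,7,9,11,13,15): 1⊕1⊕1⊕1⊕0⊕1⊕0⊕0 = 1
s2 (pos 2,3,6,7,10,11,14,15): 0⊕1⊕0⊕1⊕0⊕1⊕1⊕0 = 0
s4 (pos 4,5,6,7,12,13,14,15): 1⊕1⊕0⊕1⊕0⊕0⊕1⊕0 = 0
s8 (pos 8,9,10,11,12,13,14,15): 0⊕0⊕0⊕1⊕0⊕0⊕1⊕0 = 0
Syndrome s8…s1 = 0001 → error at position 1.

0001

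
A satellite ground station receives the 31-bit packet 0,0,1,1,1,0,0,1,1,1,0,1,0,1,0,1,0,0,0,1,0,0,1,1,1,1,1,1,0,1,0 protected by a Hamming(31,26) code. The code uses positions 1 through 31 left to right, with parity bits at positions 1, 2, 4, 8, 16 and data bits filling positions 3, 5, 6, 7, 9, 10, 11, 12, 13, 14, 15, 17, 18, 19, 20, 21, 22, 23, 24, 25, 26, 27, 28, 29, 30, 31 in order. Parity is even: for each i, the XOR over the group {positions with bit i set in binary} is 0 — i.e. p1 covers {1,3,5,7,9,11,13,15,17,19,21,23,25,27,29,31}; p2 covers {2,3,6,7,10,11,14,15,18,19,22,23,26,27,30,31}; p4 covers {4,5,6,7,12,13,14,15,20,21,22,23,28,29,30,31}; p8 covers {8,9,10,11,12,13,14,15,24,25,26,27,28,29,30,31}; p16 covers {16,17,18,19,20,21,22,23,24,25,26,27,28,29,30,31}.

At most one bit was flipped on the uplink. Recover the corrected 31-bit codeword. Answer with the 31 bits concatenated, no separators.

0011100111010101000100111011010

s1 (pos 1,3,5,7,9,11,13,15,17,19,21,23,25,27,29,31): 0⊕1⊕1⊕0⊕1⊕0⊕0⊕0⊕0⊕0⊕0⊕1⊕1⊕1⊕0⊕0 = 0
s2 (pos 2,3,6,7,10,11,14,15,18,19,22,23,26,27,30,31): 0⊕1⊕0⊕0⊕1⊕0⊕1⊕0⊕0⊕0⊕0⊕1⊕1⊕1⊕1⊕0 = 1
s4 (pos 4,5,6,7,12,13,14,15,20,21,22,23,28,29,30,31): 1⊕1⊕0⊕0⊕1⊕0⊕1⊕0⊕1⊕0⊕0⊕1⊕1⊕0⊕1⊕0 = 0
s8 (pos 8,9,10,11,12,13,14,15,24,25,26,27,28,29,30,31): 1⊕1⊕1⊕0⊕1⊕0⊕1⊕0⊕1⊕1⊕1⊕1⊕1⊕0⊕1⊕0 = 1
s16 (pos 16,17,18,19,20,21,22,23,24,25,26,27,28,29,30,31): 1⊕0⊕0⊕0⊕1⊕0⊕0⊕1⊕1⊕1⊕1⊕1⊕1⊕0⊕1⊕0 = 1
Syndrome s16…s1 = 11010 → error at position 26.
Flip position 26: 0011100111010101000100111111010 → 0011100111010101000100111011010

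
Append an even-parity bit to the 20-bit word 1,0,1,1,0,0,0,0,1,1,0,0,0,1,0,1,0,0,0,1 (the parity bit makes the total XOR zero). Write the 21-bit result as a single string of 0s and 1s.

XOR of the 20 data bits: 1⊕0⊕1⊕1⊕0⊕0⊕0⊕0⊕1⊕1⊕0⊕0⊕0⊕1⊕0⊕1⊕0⊕0⊕0⊕1 = 0
Parity bit = 0 (so all 21 bits XOR to 0).

101100001100010100010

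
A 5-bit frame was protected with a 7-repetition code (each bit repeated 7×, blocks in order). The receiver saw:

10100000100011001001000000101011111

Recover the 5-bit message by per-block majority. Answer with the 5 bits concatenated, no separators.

Block 1 (1010000): 2 ones → 0
Block 2 (0100011): 3 ones → 0
Block 3 (0010010): 2 ones → 0
Block 4 (0000010): 1 one → 0
Block 5 (1011111): 6 ones → 1

00001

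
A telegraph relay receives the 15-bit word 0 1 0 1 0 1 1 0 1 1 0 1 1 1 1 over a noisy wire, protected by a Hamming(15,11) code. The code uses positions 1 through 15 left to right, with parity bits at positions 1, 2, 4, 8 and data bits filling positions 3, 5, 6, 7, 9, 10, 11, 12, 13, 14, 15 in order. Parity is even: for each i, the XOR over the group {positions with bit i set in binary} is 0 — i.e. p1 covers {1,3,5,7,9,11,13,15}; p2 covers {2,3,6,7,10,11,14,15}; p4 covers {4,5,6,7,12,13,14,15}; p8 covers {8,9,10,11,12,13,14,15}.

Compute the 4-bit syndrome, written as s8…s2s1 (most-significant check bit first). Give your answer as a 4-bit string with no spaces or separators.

s1 (pos 1,3,5,7,9,11,13,15): 0⊕0⊕0⊕1⊕1⊕0⊕1⊕1 = 0
s2 (pos 2,3,6,7,10,11,14,15): 1⊕0⊕1⊕1⊕1⊕0⊕1⊕1 = 0
s4 (pos 4,5,6,7,12,13,14,15): 1⊕0⊕1⊕1⊕1⊕1⊕1⊕1 = 1
s8 (pos 8,9,10,11,12,13,14,15): 0⊕1⊕1⊕0⊕1⊕1⊕1⊕1 = 0
Syndrome s8…s1 = 0100 → error at position 4.

0100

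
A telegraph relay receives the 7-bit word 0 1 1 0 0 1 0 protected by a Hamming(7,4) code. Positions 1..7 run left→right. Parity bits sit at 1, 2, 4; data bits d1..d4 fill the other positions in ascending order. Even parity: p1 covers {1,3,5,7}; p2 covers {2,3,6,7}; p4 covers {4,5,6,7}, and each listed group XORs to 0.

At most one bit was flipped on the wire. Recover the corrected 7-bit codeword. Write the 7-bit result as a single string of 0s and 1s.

s1 (pos 1,3,5,7): 0⊕1⊕0⊕0 = 1
s2 (pos 2,3,6,7): 1⊕1⊕1⊕0 = 1
s4 (pos 4,5,6,7): 0⊕0⊕1⊕0 = 1
Syndrome s4…s1 = 111 → error at position 7.
Flip position 7: 0110010 → 0110011

0110011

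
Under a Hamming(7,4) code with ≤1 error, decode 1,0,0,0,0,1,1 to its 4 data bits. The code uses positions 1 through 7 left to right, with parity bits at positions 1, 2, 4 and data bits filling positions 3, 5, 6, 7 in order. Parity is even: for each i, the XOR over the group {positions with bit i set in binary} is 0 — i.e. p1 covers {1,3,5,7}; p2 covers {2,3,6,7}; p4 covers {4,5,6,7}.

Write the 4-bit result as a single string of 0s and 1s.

s1 (pos 1,3,5,7): 1⊕0⊕0⊕1 = 0
s2 (pos 2,3,6,7): 0⊕0⊕1⊕1 = 0
s4 (pos 4,5,6,7): 0⊕0⊕1⊕1 = 0
Syndrome s4…s1 = 000 → no error.
Read data bits from positions 3,5,6,7: 0011

0011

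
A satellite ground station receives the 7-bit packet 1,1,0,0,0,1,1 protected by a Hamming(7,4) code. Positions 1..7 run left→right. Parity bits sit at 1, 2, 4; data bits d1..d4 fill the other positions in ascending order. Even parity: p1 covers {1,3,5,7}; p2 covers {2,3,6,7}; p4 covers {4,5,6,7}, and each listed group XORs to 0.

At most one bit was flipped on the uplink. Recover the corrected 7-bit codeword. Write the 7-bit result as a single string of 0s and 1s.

1000011

s1 (pos 1,3,5,7): 1⊕0⊕0⊕1 = 0
s2 (pos 2,3,6,7): 1⊕0⊕1⊕1 = 1
s4 (pos 4,5,6,7): 0⊕0⊕1⊕1 = 0
Syndrome s4…s1 = 010 → error at position 2.
Flip position 2: 1100011 → 1000011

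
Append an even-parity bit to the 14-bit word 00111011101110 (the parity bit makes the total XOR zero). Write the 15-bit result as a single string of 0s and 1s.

001110111011101

XOR of the 14 data bits: 0⊕0⊕1⊕1⊕1⊕0⊕1⊕1⊕1⊕0⊕1⊕1⊕1⊕0 = 1
Parity bit = 1 (so all 15 bits XOR to 0).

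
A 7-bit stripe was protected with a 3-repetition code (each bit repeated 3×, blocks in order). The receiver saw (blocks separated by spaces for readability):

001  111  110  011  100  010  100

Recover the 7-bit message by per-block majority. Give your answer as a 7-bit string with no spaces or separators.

0111000

Block 1 (001): 1 one → 0
Block 2 (111): 3 ones → 1
Block 3 (110): 2 ones → 1
Block 4 (011): 2 ones → 1
Block 5 (100): 1 one → 0
Block 6 (010): 1 one → 0
Block 7 (100): 1 one → 0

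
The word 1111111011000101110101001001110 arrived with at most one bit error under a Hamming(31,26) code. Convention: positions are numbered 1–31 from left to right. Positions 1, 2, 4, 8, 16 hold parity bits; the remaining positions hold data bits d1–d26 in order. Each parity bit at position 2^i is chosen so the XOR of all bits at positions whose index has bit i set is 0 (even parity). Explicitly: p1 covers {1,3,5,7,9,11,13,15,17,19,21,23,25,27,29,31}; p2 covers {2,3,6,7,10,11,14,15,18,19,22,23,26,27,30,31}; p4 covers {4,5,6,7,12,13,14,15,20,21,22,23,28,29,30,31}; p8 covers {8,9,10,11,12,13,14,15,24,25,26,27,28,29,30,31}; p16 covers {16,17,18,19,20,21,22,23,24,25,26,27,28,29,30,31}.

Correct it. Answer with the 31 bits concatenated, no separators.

s1 (pos 1,3,5,7,9,11,13,15,17,19,21,23,25,27,29,31): 1⊕1⊕1⊕1⊕1⊕0⊕0⊕0⊕1⊕0⊕0⊕0⊕1⊕0⊕1⊕0 = 0
s2 (pos 2,3,6,7,10,11,14,15,18,19,22,23,26,27,30,31): 1⊕1⊕1⊕1⊕1⊕0⊕1⊕0⊕1⊕0⊕1⊕0⊕0⊕0⊕1⊕0 = 1
s4 (pos 4,5,6,7,12,13,14,15,20,21,22,23,28,29,30,31): 1⊕1⊕1⊕1⊕0⊕0⊕1⊕0⊕1⊕0⊕1⊕0⊕1⊕1⊕1⊕0 = 0
s8 (pos 8,9,10,11,12,13,14,15,24,25,26,27,28,29,30,31): 0⊕1⊕1⊕0⊕0⊕0⊕1⊕0⊕0⊕1⊕0⊕0⊕1⊕1⊕1⊕0 = 1
s16 (pos 16,17,18,19,20,21,22,23,24,25,26,27,28,29,30,31): 1⊕1⊕1⊕0⊕1⊕0⊕1⊕0⊕0⊕1⊕0⊕0⊕1⊕1⊕1⊕0 = 1
Syndrome s16…s1 = 11010 → error at position 26.
Flip position 26: 1111111011000101110101001001110 → 1111111011000101110101001101110

1111111011000101110101001101110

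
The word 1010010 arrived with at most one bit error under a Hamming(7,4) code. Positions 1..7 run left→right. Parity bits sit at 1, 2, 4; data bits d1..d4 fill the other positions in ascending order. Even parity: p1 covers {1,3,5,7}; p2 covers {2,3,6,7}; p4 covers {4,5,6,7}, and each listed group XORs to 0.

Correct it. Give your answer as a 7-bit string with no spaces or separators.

1011010

s1 (pos 1,3,5,7): 1⊕1⊕0⊕0 = 0
s2 (pos 2,3,6,7): 0⊕1⊕1⊕0 = 0
s4 (pos 4,5,6,7): 0⊕0⊕1⊕0 = 1
Syndrome s4…s1 = 100 → error at position 4.
Flip position 4: 1010010 → 1011010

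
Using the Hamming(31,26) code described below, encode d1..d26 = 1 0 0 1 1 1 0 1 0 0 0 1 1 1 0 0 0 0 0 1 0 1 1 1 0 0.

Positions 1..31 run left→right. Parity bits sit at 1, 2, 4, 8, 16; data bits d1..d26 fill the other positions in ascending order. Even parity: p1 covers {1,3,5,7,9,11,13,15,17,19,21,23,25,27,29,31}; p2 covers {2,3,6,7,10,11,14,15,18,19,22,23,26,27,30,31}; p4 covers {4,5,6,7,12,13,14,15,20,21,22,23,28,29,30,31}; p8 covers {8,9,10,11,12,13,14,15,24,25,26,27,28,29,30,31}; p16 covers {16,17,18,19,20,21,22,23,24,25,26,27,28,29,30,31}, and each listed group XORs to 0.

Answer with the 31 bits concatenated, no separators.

0010001111010001111000001011100

Place data at non-parity positions: p1 p2 1 p4 0 0 1 p8 1 1 0 1 0 0 0 p16 1 1 1 0 0 0 0 0 1 0 1 1 1 0 0
p1 (pos 1,3,5,7,9,11,13,15,17,19,21,23,25,27,29,31): XOR of data positions = 1⊕0⊕1⊕1⊕0⊕0⊕0⊕1⊕1⊕0⊕0⊕1⊕1⊕1⊕0 = 0
p2 (pos 2,3,6,7,10,11,14,15,18,19,22,23,26,27,30,31): XOR of data positions = 1⊕0⊕1⊕1⊕0⊕0⊕0⊕1⊕1⊕0⊕0⊕0⊕1⊕0⊕0 = 0
p4 (pos 4,5,6,7,12,13,14,15,20,21,22,23,28,29,30,31): XOR of data positions = 0⊕0⊕1⊕1⊕0⊕0⊕0⊕0⊕0⊕0⊕0⊕1⊕1⊕0⊕0 = 0
p8 (pos 8,9,10,11,12,13,14,15,24,25,26,27,28,29,30,31): XOR of data positions = 1⊕1⊕0⊕1⊕0⊕0⊕0⊕0⊕1⊕0⊕1⊕1⊕1⊕0⊕0 = 1
p16 (pos 16,17,18,19,20,21,22,23,24,25,26,27,28,29,30,31): XOR of data positions = 1⊕1⊕1⊕0⊕0⊕0⊕0⊕0⊕1⊕0⊕1⊕1⊕1⊕0⊕0 = 1
Codeword: 0010001111010001111000001011100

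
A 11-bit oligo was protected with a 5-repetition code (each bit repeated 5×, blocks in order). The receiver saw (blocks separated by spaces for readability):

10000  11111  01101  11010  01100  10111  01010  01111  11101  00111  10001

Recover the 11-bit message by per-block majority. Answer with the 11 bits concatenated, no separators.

Block 1 (10000): 1 one → 0
Block 2 (11111): 5 ones → 1
Block 3 (01101): 3 ones → 1
Block 4 (11010): 3 ones → 1
Block 5 (01100): 2 ones → 0
Block 6 (10111): 4 ones → 1
Block 7 (01010): 2 ones → 0
Block 8 (01111): 4 ones → 1
Block 9 (11101): 4 ones → 1
Block 10 (00111): 3 ones → 1
Block 11 (10001): 2 ones → 0

01110101110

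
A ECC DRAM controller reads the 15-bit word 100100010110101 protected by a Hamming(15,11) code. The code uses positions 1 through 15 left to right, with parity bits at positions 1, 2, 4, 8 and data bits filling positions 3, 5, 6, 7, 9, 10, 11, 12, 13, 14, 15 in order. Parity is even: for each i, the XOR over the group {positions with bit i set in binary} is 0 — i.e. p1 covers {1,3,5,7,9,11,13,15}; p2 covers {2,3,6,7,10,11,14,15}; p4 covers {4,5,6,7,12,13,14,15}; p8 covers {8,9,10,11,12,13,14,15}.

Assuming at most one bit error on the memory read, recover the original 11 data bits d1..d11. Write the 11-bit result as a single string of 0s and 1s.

00000110111

s1 (pos 1,3,5,7,9,11,13,15): 1⊕0⊕0⊕0⊕0⊕1⊕1⊕1 = 0
s2 (pos 2,3,6,7,10,11,14,15): 0⊕0⊕0⊕0⊕1⊕1⊕0⊕1 = 1
s4 (pos 4,5,6,7,12,13,14,15): 1⊕0⊕0⊕0⊕0⊕1⊕0⊕1 = 1
s8 (pos 8,9,10,11,12,13,14,15): 1⊕0⊕1⊕1⊕0⊕1⊕0⊕1 = 1
Syndrome s8…s1 = 1110 → error at position 14.
Flip position 14: 100100010110101 → 100100010110111
Read data bits from positions 3,5,6,7,9,10,11,12,13,14,15: 00000110111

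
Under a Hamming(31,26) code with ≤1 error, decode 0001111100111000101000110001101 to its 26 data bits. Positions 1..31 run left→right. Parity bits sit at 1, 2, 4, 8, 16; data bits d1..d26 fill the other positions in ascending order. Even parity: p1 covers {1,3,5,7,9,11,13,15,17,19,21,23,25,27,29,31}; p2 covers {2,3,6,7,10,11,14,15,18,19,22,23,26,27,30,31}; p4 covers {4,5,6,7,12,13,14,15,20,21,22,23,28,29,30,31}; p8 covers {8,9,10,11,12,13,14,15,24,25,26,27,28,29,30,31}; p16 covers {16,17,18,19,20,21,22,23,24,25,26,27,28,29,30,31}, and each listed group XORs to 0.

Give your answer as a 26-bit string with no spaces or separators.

s1 (pos 1,3,5,7,9,11,13,15,17,19,21,23,25,27,29,31): 0⊕0⊕1⊕1⊕0⊕1⊕1⊕0⊕1⊕1⊕0⊕1⊕0⊕0⊕1⊕1 = 1
s2 (pos 2,3,6,7,10,11,14,15,18,19,22,23,26,27,30,31): 0⊕0⊕1⊕1⊕0⊕1⊕0⊕0⊕0⊕1⊕0⊕1⊕0⊕0⊕0⊕1 = 0
s4 (pos 4,5,6,7,12,13,14,15,20,21,22,23,28,29,30,31): 1⊕1⊕1⊕1⊕1⊕1⊕0⊕0⊕0⊕0⊕0⊕1⊕1⊕1⊕0⊕1 = 0
s8 (pos 8,9,10,11,12,13,14,15,24,25,26,27,28,29,30,31): 1⊕0⊕0⊕1⊕1⊕1⊕0⊕0⊕1⊕0⊕0⊕0⊕1⊕1⊕0⊕1 = 0
s16 (pos 16,17,18,19,20,21,22,23,24,25,26,27,28,29,30,31): 0⊕1⊕0⊕1⊕0⊕0⊕0⊕1⊕1⊕0⊕0⊕0⊕1⊕1⊕0⊕1 = 1
Syndrome s16…s1 = 10001 → error at position 17.
Flip position 17: 0001111100111000101000110001101 → 0001111100111000001000110001101
Read data bits from positions 3,5,6,7,9,10,11,12,13,14,15,17,18,19,20,21,22,23,24,25,26,27,28,29,30,31: 01110011100001000110001101

01110011100001000110001101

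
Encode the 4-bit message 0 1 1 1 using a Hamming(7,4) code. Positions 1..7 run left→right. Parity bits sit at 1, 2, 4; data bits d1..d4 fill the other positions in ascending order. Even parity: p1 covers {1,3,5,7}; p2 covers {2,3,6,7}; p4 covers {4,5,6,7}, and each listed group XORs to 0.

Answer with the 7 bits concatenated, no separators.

Place data at non-parity positions: p1 p2 0 p4 1 1 1
p1 (pos 1,3,5,7): XOR of data positions = 0⊕1⊕1 = 0
p2 (pos 2,3,6,7): XOR of data positions = 0⊕1⊕1 = 0
p4 (pos 4,5,6,7): XOR of data positions = 1⊕1⊕1 = 1
Codeword: 0001111

0001111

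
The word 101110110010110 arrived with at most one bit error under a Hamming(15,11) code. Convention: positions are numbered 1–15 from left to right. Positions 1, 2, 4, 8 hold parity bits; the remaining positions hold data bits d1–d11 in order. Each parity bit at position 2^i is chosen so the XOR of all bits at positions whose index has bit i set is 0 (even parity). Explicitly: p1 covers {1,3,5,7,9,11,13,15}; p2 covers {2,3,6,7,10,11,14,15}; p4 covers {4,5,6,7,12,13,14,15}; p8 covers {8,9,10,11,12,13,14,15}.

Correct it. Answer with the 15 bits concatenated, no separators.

101010110010110

s1 (pos 1,3,5,7,9,11,13,15): 1⊕1⊕1⊕1⊕0⊕1⊕1⊕0 = 0
s2 (pos 2,3,6,7,10,11,14,15): 0⊕1⊕0⊕1⊕0⊕1⊕1⊕0 = 0
s4 (pos 4,5,6,7,12,13,14,15): 1⊕1⊕0⊕1⊕0⊕1⊕1⊕0 = 1
s8 (pos 8,9,10,11,12,13,14,15): 1⊕0⊕0⊕1⊕0⊕1⊕1⊕0 = 0
Syndrome s8…s1 = 0100 → error at position 4.
Flip position 4: 101110110010110 → 101010110010110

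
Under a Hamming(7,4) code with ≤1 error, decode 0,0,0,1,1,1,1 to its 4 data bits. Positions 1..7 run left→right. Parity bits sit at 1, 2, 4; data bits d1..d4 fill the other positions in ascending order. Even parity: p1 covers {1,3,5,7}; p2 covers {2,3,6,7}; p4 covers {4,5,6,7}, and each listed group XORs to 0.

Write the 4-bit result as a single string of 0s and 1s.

s1 (pos 1,3,5,7): 0⊕0⊕1⊕1 = 0
s2 (pos 2,3,6,7): 0⊕0⊕1⊕1 = 0
s4 (pos 4,5,6,7): 1⊕1⊕1⊕1 = 0
Syndrome s4…s1 = 000 → no error.
Read data bits from positions 3,5,6,7: 0111

0111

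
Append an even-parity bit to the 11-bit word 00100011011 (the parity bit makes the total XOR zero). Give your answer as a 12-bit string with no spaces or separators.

XOR of the 11 data bits: 0⊕0⊕1⊕0⊕0⊕0⊕1⊕1⊕0⊕1⊕1 = 1
Parity bit = 1 (so all 12 bits XOR to 0).

001000110111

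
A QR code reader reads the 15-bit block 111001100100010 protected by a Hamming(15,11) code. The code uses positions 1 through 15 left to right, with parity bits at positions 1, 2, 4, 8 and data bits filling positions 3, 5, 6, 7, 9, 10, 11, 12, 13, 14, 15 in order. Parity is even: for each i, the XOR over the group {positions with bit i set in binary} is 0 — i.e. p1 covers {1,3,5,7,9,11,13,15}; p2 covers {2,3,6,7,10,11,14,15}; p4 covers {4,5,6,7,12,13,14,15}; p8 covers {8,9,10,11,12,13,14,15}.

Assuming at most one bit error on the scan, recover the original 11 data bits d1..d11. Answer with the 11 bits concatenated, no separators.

11110100010

s1 (pos 1,3,5,7,9,11,13,15): 1⊕1⊕0⊕1⊕0⊕0⊕0⊕0 = 1
s2 (pos 2,3,6,7,10,11,14,15): 1⊕1⊕1⊕1⊕1⊕0⊕1⊕0 = 0
s4 (pos 4,5,6,7,12,13,14,15): 0⊕0⊕1⊕1⊕0⊕0⊕1⊕0 = 1
s8 (pos 8,9,10,11,12,13,14,15): 0⊕0⊕1⊕0⊕0⊕0⊕1⊕0 = 0
Syndrome s8…s1 = 0101 → error at position 5.
Flip position 5: 111001100100010 → 111011100100010
Read data bits from positions 3,5,6,7,9,10,11,12,13,14,15: 11110100010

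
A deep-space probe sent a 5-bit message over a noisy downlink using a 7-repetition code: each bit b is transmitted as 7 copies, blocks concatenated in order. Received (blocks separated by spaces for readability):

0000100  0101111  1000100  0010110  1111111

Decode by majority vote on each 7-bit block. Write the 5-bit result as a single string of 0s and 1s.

01001

Block 1 (0000100): 1 one → 0
Block 2 (0101111): 5 ones → 1
Block 3 (1000100): 2 ones → 0
Block 4 (0010110): 3 ones → 0
Block 5 (1111111): 7 ones → 1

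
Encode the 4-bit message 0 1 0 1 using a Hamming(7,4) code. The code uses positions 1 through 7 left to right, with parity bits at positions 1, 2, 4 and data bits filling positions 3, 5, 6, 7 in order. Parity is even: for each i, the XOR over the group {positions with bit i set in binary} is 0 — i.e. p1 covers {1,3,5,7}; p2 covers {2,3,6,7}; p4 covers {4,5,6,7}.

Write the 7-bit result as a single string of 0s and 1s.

Place data at non-parity positions: p1 p2 0 p4 1 0 1
p1 (pos 1,3,5,7): XOR of data positions = 0⊕1⊕1 = 0
p2 (pos 2,3,6,7): XOR of data positions = 0⊕0⊕1 = 1
p4 (pos 4,5,6,7): XOR of data positions = 1⊕0⊕1 = 0
Codeword: 0100101

0100101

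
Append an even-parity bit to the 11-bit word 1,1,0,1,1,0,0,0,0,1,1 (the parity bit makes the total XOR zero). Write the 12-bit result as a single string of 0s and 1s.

110110000110

XOR of the 11 data bits: 1⊕1⊕0⊕1⊕1⊕0⊕0⊕0⊕0⊕1⊕1 = 0
Parity bit = 0 (so all 12 bits XOR to 0).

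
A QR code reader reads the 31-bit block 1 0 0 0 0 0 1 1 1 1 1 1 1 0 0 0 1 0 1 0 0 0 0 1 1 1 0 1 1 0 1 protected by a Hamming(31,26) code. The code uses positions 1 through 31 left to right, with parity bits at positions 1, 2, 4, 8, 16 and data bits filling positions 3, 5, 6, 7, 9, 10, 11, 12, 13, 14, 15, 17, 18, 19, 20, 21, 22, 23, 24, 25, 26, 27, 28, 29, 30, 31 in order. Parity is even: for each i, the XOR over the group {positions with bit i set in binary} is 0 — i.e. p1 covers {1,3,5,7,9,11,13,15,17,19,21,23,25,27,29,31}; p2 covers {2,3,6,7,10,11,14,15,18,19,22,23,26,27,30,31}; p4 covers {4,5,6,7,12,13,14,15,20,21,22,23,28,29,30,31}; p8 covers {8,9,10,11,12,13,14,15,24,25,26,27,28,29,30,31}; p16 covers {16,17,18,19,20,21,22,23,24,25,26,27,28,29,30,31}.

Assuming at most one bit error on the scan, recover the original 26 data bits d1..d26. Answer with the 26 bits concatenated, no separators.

s1 (pos 1,3,5,7,9,11,13,15,17,19,21,23,25,27,29,31): 1⊕0⊕0⊕1⊕1⊕1⊕1⊕0⊕1⊕1⊕0⊕0⊕1⊕0⊕1⊕1 = 0
s2 (pos 2,3,6,7,10,11,14,15,18,19,22,23,26,27,30,31): 0⊕0⊕0⊕1⊕1⊕1⊕0⊕0⊕0⊕1⊕0⊕0⊕1⊕0⊕0⊕1 = 0
s4 (pos 4,5,6,7,12,13,14,15,20,21,22,23,28,29,30,31): 0⊕0⊕0⊕1⊕1⊕1⊕0⊕0⊕0⊕0⊕0⊕0⊕1⊕1⊕0⊕1 = 0
s8 (pos 8,9,10,11,12,13,14,15,24,25,26,27,28,29,30,31): 1⊕1⊕1⊕1⊕1⊕1⊕0⊕0⊕1⊕1⊕1⊕0⊕1⊕1⊕0⊕1 = 0
s16 (pos 16,17,18,19,20,21,22,23,24,25,26,27,28,29,30,31): 0⊕1⊕0⊕1⊕0⊕0⊕0⊕0⊕1⊕1⊕1⊕0⊕1⊕1⊕0⊕1 = 0
Syndrome s16…s1 = 00000 → no error.
Read data bits from positions 3,5,6,7,9,10,11,12,13,14,15,17,18,19,20,21,22,23,24,25,26,27,28,29,30,31: 00011111100101000011101101

00011111100101000011101101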